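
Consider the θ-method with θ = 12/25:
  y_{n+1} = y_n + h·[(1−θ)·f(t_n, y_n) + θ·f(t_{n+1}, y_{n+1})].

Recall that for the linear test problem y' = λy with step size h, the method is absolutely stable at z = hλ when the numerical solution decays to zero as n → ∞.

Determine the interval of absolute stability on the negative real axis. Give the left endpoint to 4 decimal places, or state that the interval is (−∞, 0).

(-50.0000, 0).

Test eqn y'=λy, z=hλ:
  y_{n+1} = y_n + z·[13/25·y_n + 12/25·y_{n+1}] ⇒ (1 − 12/25z)y_{n+1} = (1 + 13/25z)y_n
  so R(z) = (1 + 13/25z)/(1 − 12/25z).

Solve |R(x)|<1 on ℝ⁻.
x=-0.31: |R|=0.7302
R=−1: 1+13/25x = −1+12/25x ⇒ -1/25x=2 ⇒ x=2/(-1/25)=-50.0000
Confirm numerically:
  x=-39.897: |R|=0.97994 <1
  x=-39.710: |R|=0.97948 <1
  x=-32.461: |R|=0.95769 <1
  x=-31.196: |R|=0.95291 <1
  x=-50.525: |R|=1.00083 >1
  x=-50.277: |R|=1.00044 >1
Interval (-50.0000, 0).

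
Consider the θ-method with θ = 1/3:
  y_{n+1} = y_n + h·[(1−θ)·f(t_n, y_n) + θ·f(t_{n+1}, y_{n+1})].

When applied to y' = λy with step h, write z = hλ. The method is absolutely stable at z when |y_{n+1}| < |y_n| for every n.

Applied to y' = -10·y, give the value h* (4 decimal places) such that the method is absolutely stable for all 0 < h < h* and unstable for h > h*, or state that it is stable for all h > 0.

(-6.0000,0); λ=-10 ⇒ h* = (6)/10 = 0.6000.

With y'=λy (z=hλ):
  y_{n+1} = y_n + z·[2/3·y_n + 1/3·y_{n+1}] ⇒ (1 − 1/3z)y_{n+1} = (1 + 2/3z)y_n
  ⇒ R(z) = (1 + 2/3z)/(1 − 1/3z).

Boundary: |R(x)|=1, x<0.
x=-0.72: |R|=0.4194
R=−1: 1+2/3x = −1+1/3x ⇒ -1/3x=2 ⇒ x=2/(-1/3)=-6.0000
Confirm numerically:
  x=-5.099: |R|=0.88875 <1
  x=-4.545: |R|=0.80716 <1
  x=-4.241: |R|=0.75708 <1
  x=-6.203: |R|=1.02206 >1
  x=-6.029: |R|=1.00321 >1
Stable set (-6.0000, 0).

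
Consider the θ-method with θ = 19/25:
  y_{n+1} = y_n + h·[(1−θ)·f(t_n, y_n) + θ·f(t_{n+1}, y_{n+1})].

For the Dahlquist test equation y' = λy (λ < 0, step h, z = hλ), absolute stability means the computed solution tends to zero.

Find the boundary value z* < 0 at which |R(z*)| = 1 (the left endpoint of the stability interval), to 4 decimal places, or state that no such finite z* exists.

(−∞, 0) — no finite endpoint.

With y'=λy (z=hλ):
  y_{n+1} = y_n + z·[6/25·y_n + 19/25·y_{n+1}] ⇒ (1 − 19/25z)y_{n+1} = (1 + 6/25z)y_n
  Hence R(z) = (1 + 6/25z)/(1 − 19/25z).

Find x<0 with |R(x)|<1.
x=-0.35: |R|=0.7235
x=-2: |R|=0.2063
x=-10: |R|=0.1628
x=-100: |R|=0.2987
θ=19/25≥1/2 ⇒ |1+6/25x|<|1−19/25x| ∀x<0 ⇒ interval (−∞,0).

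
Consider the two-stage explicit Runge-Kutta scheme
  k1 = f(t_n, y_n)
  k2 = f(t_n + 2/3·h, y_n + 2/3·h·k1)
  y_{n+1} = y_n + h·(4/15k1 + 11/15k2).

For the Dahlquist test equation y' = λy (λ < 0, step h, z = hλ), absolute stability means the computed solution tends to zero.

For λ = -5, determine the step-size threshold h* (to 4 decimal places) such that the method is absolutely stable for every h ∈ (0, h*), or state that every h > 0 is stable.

On y'=λy, z=hλ:
  k1=λy_n ⇒ h·k1=z·y_n;  k2=λ(1+2/3z)y_n ⇒ h·k2=z(1+2/3z)y_n
  y_{n+1}/y_n = 1 + 4/15z + 11/15z(1+2/3z) = 1 + z + 22/45z²
  ⇒ R(z) = 1 + z + 22/45z².

Find x<0 with |R(x)|<1.
x=-1.68: |R|=0.6998
R=1: x+22/45x²=0 ⇒ x=−45/22=-2.0455; min R=1−1/(4·22/45)=0.4886>−1
Confirm numerically:
  x=-1.826: |R|=0.80409 <1
  x=-1.262: |R|=0.51663 <1
  x=-1.253: |R|=0.51456 <1
  x=-2.540: |R|=1.61412 >1
  x=-2.230: |R|=1.20120 >1
  x=-2.218: |R|=1.18710 >1
So |R|<1 on (-2.0455, 0).

(-2.0455,0); λ=-5 ⇒ h* = (45/22)/5 = 0.4091.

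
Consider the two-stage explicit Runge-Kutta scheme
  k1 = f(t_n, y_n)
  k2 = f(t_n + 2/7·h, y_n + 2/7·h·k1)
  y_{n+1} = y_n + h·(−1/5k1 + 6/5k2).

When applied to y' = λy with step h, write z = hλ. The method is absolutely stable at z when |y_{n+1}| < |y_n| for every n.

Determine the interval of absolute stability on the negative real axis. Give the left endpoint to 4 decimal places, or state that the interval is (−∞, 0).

With y'=λy (z=hλ):
  k1=λy_n ⇒ h·k1=z·y_n;  k2=λ(1+2/7z)y_n ⇒ h·k2=z(1+2/7z)y_n
  y_{n+1}/y_n = 1 − 1/5z + 6/5z(1+2/7z) = 1 + z + 12/35z²
  R(z) = 1 + z + 12/35z².

Boundary: |R(x)|=1, x<0.
x=-1.69: |R|=0.2892
R=1: x+12/35x²=0 ⇒ x=−35/12=-2.9167; min R=1−1/(4·12/35)=0.2708>−1
Confirm numerically:
  x=-2.698: |R|=0.79773 <1
  x=-2.258: |R|=0.49008 <1
  x=-2.225: |R|=0.47236 <1
  x=-1.922: |R|=0.34454 <1
  x=-3.111: |R|=1.20728 >1
  x=-2.992: |R|=1.07728 >1
  x=-2.977: |R|=1.06158 >1
So |R|<1 on (-2.9167, 0).

z∈(-2.9167,0).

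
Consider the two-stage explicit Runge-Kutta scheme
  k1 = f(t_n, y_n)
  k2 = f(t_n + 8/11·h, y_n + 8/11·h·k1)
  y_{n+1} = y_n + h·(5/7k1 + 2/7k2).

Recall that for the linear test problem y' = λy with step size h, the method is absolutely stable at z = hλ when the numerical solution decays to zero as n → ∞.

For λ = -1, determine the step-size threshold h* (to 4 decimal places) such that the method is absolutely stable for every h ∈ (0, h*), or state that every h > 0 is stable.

With y'=λy (z=hλ):
  k1=λy_n ⇒ h·k1=z·y_n;  k2=λ(1+8/11z)y_n ⇒ h·k2=z(1+8/11z)y_n
  y_{n+1}/y_n = 1 + 5/7z + 2/7z(1+8/11z) = 1 + z + 16/77z²
  Hence R(z) = 1 + z + 16/77z².

Solve |R(x)|<1 on ℝ⁻.
x=-0.6: |R|=0.4748
R=1: x+16/77x²=0 ⇒ x=−77/16=-4.8125; min R=1−1/(4·16/77)=-0.2031>−1
Confirm numerically:
  x=-3.331: |R|=0.02543 <1
  x=-2.335: |R|=0.20207 <1
  x=-2.263: |R|=0.19886 <1
  x=-5.335: |R|=1.57923 >1
  x=-5.120: |R|=1.32715 >1
So |R|<1 on (-4.8125, 0).

(-4.8125,0); λ=-1 ⇒ h* = (77/16)/1 = 4.8125.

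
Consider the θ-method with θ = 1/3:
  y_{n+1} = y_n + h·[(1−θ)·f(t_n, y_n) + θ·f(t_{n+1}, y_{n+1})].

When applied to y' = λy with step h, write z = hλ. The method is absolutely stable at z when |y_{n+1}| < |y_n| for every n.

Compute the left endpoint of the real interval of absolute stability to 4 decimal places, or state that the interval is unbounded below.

Test eqn y'=λy, z=hλ:
  y_{n+1} = y_n + z·[2/3·y_n + 1/3·y_{n+1}] ⇒ (1 − 1/3z)y_{n+1} = (1 + 2/3z)y_n
  so R(z) = (1 + 2/3z)/(1 − 1/3z).

Solve |R(x)|<1 on ℝ⁻.
x=-0.48: |R|=0.5862
R=−1: 1+2/3x = −1+1/3x ⇒ -1/3x=2 ⇒ x=2/(-1/3)=-6.0000
Confirm numerically:
  x=-5.917: |R|=0.99069 <1
  x=-5.217: |R|=0.90471 <1
  x=-4.930: |R|=0.86507 <1
  x=-3.051: |R|=0.51264 <1
  x=-6.391: |R|=1.04164 >1
  x=-6.381: |R|=1.04061 >1
Stable set (-6.0000, 0).

z* = -6.0000.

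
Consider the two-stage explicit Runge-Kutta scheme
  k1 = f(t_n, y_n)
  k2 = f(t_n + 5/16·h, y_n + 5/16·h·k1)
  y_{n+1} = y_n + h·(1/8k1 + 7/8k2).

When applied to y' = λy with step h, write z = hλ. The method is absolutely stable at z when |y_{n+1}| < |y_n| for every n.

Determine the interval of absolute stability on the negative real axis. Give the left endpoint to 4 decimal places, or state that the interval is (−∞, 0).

With y'=λy (z=hλ):
  k1=λy_n ⇒ h·k1=z·y_n;  k2=λ(1+5/16z)y_n ⇒ h·k2=z(1+5/16z)y_n
  y_{n+1}/y_n = 1 + 1/8z + 7/8z(1+5/16z) = 1 + z + 35/128z²
  so R(z) = 1 + z + 35/128z².

Find x<0 with |R(x)|<1.
x=-0.81: |R|=0.3694
R=1: x+35/128x²=0 ⇒ x=−128/35=-3.6571; min R=1−1/(4·35/128)=0.0857>−1
Confirm numerically:
  x=-3.345: |R|=0.71450 <1
  x=-2.677: |R|=0.28254 <1
  x=-2.563: |R|=0.23320 <1
  x=-3.972: |R|=1.34196 >1
  x=-3.901: |R|=1.26012 >1
Interval (-3.6571, 0).

(-3.6571, 0).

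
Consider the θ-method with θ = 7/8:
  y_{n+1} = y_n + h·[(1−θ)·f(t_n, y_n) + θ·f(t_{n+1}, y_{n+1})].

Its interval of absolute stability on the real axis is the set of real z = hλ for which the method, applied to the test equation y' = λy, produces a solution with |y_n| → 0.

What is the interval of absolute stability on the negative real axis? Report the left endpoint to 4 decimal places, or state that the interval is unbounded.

unbounded; (−∞, 0).

On y'=λy, z=hλ:
  y_{n+1} = y_n + z·[1/8·y_n + 7/8·y_{n+1}] ⇒ (1 − 7/8z)y_{n+1} = (1 + 1/8z)y_n
  R(z) = (1 + 1/8z)/(1 − 7/8z).

Find x<0 with |R(x)|<1.
x=-1.48: |R|=0.3551
x=-2: |R|=0.2727
x=-10: |R|=0.0256
x=-100: |R|=0.1299
θ=7/8≥1/2 ⇒ |1+1/8x|<|1−7/8x| ∀x<0 ⇒ interval (−∞,0).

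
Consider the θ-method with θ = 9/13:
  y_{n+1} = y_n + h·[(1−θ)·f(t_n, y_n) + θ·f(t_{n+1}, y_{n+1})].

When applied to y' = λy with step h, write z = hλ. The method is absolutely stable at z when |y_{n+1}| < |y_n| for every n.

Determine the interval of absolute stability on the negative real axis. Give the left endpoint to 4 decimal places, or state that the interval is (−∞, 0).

unbounded; (−∞, 0).

With y'=λy (z=hλ):
  y_{n+1} = y_n + z·[4/13·y_n + 9/13·y_{n+1}] ⇒ (1 − 9/13z)y_{n+1} = (1 + 4/13z)y_n
  Hence R(z) = (1 + 4/13z)/(1 − 9/13z).

Need |R(x)|<1, x<0.
x=-0.32: |R|=0.7380
x=-2: |R|=0.1613
x=-10: |R|=0.2621
x=-100: |R|=0.4239
θ=9/13≥1/2 ⇒ |1+4/13x|<|1−9/13x| ∀x<0 ⇒ interval (−∞,0).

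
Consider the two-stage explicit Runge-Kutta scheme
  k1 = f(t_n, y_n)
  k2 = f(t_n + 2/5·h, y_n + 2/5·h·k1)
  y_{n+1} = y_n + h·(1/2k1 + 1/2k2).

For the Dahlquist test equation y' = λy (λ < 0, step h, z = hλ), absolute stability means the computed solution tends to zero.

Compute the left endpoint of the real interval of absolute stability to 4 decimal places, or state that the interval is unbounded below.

Test eqn y'=λy, z=hλ:
  k1=λy_n ⇒ h·k1=z·y_n;  k2=λ(1+2/5z)y_n ⇒ h·k2=z(1+2/5z)y_n
  y_{n+1}/y_n = 1 + 1/2z + 1/2z(1+2/5z) = 1 + z + 1/5z²
  Hence R(z) = 1 + z + 1/5z².

Find x<0 with |R(x)|<1.
x=-1.77: |R|=0.1434
R=1: x+1/5x²=0 ⇒ x=−5=-5.0000; min R=1−1/(4·1/5)=-0.2500>−1
Confirm numerically:
  x=-4.613: |R|=0.64295 <1
  x=-3.669: |R|=0.02331 <1
  x=-3.311: |R|=0.11846 <1
  x=-5.595: |R|=1.66580 >1
  x=-5.236: |R|=1.24714 >1
  x=-5.103: |R|=1.10512 >1
Stable set (-5.0000, 0).

left endpoint -5.0000.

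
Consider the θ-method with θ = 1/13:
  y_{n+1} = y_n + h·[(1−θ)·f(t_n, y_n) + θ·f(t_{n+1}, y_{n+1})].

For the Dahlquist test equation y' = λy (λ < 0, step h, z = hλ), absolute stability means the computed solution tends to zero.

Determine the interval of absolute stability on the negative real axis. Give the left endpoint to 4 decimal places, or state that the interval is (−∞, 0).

Set f=λy, z=hλ:
  y_{n+1} = y_n + z·[12/13·y_n + 1/13·y_{n+1}] ⇒ (1 − 1/13z)y_{n+1} = (1 + 12/13z)y_n
  R(z) = (1 + 12/13z)/(1 − 1/13z).

Solve |R(x)|<1 on ℝ⁻.
x=-0.95: |R|=0.1147
R=−1: 1+12/13x = −1+1/13x ⇒ -11/13x=2 ⇒ x=2/(-11/13)=-2.3636
Confirm numerically:
  x=-2.246: |R|=0.91513 <1
  x=-1.784: |R|=0.56872 <1
  x=-1.346: |R|=0.21971 <1
  x=-2.909: |R|=1.37708 >1
  x=-2.676: |R|=1.21919 >1
  x=-2.576: |R|=1.14997 >1
Stable set (-2.3636, 0).

z∈(-2.3636,0).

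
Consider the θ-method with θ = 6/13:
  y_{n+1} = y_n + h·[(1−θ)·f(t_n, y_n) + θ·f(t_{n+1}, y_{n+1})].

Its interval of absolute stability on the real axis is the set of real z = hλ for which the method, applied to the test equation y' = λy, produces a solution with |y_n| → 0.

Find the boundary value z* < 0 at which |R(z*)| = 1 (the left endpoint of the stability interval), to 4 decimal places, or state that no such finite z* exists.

left endpoint -26.0000.

Set f=λy, z=hλ:
  y_{n+1} = y_n + z·[7/13·y_n + 6/13·y_{n+1}] ⇒ (1 − 6/13z)y_{n+1} = (1 + 7/13z)y_n
  so R(z) = (1 + 7/13z)/(1 − 6/13z).

Boundary: |R(x)|=1, x<0.
x=-0.71: |R|=0.4652
R=−1: 1+7/13x = −1+6/13x ⇒ -1/13x=2 ⇒ x=2/(-1/13)=-26.0000
Confirm numerically:
  x=-22.815: |R|=0.97875 <1
  x=-21.307: |R|=0.96668 <1
  x=-14.889: |R|=0.89142 <1
  x=-12.722: |R|=0.85136 <1
  x=-26.412: |R|=1.00240 >1
  x=-26.145: |R|=1.00085 >1
  x=-26.115: |R|=1.00068 >1
Stable set (-26.0000, 0).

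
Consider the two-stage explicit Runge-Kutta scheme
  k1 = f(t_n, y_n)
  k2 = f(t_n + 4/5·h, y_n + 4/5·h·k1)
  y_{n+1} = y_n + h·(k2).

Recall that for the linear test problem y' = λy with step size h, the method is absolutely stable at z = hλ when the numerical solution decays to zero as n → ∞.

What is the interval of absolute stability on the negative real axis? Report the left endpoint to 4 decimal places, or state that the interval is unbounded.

Test eqn y'=λy, z=hλ:
  k1=λy_n ⇒ h·k1=z·y_n;  k2=λ(1+4/5z)y_n ⇒ h·k2=z(1+4/5z)y_n
  y_{n+1}/y_n = 1 + z(1+4/5z) = 1 + z + 4/5z²
  ⇒ R(z) = 1 + z + 4/5z².

Find x<0 with |R(x)|<1.
x=-0.7: |R|=0.6920
R=1: x+4/5x²=0 ⇒ x=−5/4=-1.2500; min R=1−1/(4·4/5)=0.6875>−1
Confirm numerically:
  x=-1.008: |R|=0.80485 <1
  x=-0.948: |R|=0.77096 <1
  x=-0.864: |R|=0.73320 <1
  x=-0.596: |R|=0.68817 <1
  x=-1.720: |R|=1.64672 >1
  x=-1.665: |R|=1.55278 >1
Stable set (-1.2500, 0).

z∈(-1.2500,0).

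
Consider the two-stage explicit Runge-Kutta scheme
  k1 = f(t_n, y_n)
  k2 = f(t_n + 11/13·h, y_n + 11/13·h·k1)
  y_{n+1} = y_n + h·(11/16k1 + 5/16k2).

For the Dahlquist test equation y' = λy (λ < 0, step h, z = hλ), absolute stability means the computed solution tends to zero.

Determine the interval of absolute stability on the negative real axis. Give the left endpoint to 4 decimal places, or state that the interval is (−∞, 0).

(-3.7818, 0).

Test eqn y'=λy, z=hλ:
  k1=λy_n ⇒ h·k1=z·y_n;  k2=λ(1+11/13z)y_n ⇒ h·k2=z(1+11/13z)y_n
  y_{n+1}/y_n = 1 + 11/16z + 5/16z(1+11/13z) = 1 + z + 55/208z²
  R(z) = 1 + z + 55/208z².

Boundary: |R(x)|=1, x<0.
x=-1.68: |R|=0.0663
R=1: x+55/208x²=0 ⇒ x=−208/55=-3.7818; min R=1−1/(4·55/208)=0.0545>−1
Confirm numerically:
  x=-3.260: |R|=0.55018 <1
  x=-2.973: |R|=0.36416 <1
  x=-2.826: |R|=0.28576 <1
  x=-4.143: |R|=1.39568 >1
  x=-3.834: |R|=1.05290 >1
So |R|<1 on (-3.7818, 0).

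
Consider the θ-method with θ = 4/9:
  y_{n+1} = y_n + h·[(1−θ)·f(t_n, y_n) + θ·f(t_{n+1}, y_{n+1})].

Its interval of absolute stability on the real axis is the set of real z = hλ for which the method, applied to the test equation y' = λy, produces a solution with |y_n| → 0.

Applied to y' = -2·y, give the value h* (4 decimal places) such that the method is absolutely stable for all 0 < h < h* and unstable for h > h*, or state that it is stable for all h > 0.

Test eqn y'=λy, z=hλ:
  y_{n+1} = y_n + z·[5/9·y_n + 4/9·y_{n+1}] ⇒ (1 − 4/9z)y_{n+1} = (1 + 5/9z)y_n
  Hence R(z) = (1 + 5/9z)/(1 − 4/9z).

Find x<0 with |R(x)|<1.
x=-0.44: |R|=0.6320
R=−1: 1+5/9x = −1+4/9x ⇒ -1/9x=2 ⇒ x=2/(-1/9)=-18.0000
Confirm numerically:
  x=-13.934: |R|=0.93719 <1
  x=-12.022: |R|=0.89528 <1
  x=-7.464: |R|=0.72884 <1
  x=-18.511: |R|=1.00615 >1
  x=-18.381: |R|=1.00462 >1
  x=-18.251: |R|=1.00306 >1
So |R|<1 on (-18.0000, 0).

(-18.0000,0); λ=-2 ⇒ h* = (18)/2 = 9.0000.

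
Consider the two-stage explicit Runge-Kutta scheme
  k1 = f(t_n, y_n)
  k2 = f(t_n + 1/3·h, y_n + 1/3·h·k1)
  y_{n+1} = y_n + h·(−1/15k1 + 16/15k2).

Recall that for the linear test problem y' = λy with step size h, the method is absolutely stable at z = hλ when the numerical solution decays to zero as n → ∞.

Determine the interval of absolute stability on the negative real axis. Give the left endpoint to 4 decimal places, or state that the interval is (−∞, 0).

z∈(-2.8125,0).

Set f=λy, z=hλ:
  k1=λy_n ⇒ h·k1=z·y_n;  k2=λ(1+1/3z)y_n ⇒ h·k2=z(1+1/3z)y_n
  y_{n+1}/y_n = 1 − 1/15z + 16/15z(1+1/3z) = 1 + z + 16/45z²
  so R(z) = 1 + z + 16/45z².

Need |R(x)|<1, x<0.
x=-1.35: |R|=0.2980
R=1: x+16/45x²=0 ⇒ x=−45/16=-2.8125; min R=1−1/(4·16/45)=0.2969>−1
Confirm numerically:
  x=-2.367: |R|=0.62507 <1
  x=-2.153: |R|=0.49515 <1
  x=-1.664: |R|=0.32050 <1
  x=-3.121: |R|=1.34234 >1
  x=-3.064: |R|=1.27399 >1
Stable set (-2.8125, 0).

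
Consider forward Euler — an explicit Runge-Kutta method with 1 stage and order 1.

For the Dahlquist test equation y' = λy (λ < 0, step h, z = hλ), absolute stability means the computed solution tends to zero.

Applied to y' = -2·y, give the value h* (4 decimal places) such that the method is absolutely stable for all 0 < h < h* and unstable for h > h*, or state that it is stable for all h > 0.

On y'=λy, z=hλ:
  order 1, 1-stage ⇒ R(z)=1+z
  (e.g. R(-0.38)=0.62000, |R|=0.62000)

Boundary: |R(x)|=1, x<0.
x=-0.38: |R|=0.6200
|R(-1.26)|=0.2600 |R(-1.05)|=0.0500 |R(-0.76)|=0.2400
Bisect:
  x_lo=-2.5977 |R|=1.5977  x_hi=-0.1042 |R|=0.8958
  mid=-1.35097 |R|=0.35097 →hi
  mid=-1.97434 |R|=0.97434 →hi
  mid=-2.28603 |R|=1.28603 →lo
  mid=-2.13018 |R|=1.13018 →lo
  mid=-2.05226 |R|=1.05226 →lo
  mid=-2.01330 |R|=1.01330 →lo
  mid=-1.99382 |R|=0.99382 →hi
  mid=-2.00356 |R|=1.00356 →lo
  mid=-1.99869 |R|=0.99869 →hi
  mid=-2.00113 |R|=1.00113 →lo
  ...
  [-2.00006,-1.99991] ⇒ x*=-2.0000
Interval (-2.0000, 0).

(-2.0000,0); λ=-2 ⇒ h* = 1.0000.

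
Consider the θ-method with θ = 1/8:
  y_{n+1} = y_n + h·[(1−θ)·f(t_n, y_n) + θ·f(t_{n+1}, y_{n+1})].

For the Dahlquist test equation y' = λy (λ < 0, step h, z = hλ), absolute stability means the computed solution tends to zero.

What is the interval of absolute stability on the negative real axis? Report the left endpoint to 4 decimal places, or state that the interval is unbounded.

On y'=λy, z=hλ:
  y_{n+1} = y_n + z·[7/8·y_n + 1/8·y_{n+1}] ⇒ (1 − 1/8z)y_{n+1} = (1 + 7/8z)y_n
  so R(z) = (1 + 7/8z)/(1 − 1/8z).

Boundary: |R(x)|=1, x<0.
x=-0.76: |R|=0.3059
R=−1: 1+7/8x = −1+1/8x ⇒ -3/4x=2 ⇒ x=2/(-3/4)=-2.6667
Confirm numerically:
  x=-1.886: |R|=0.52620 <1
  x=-1.671: |R|=0.38228 <1
  x=-1.155: |R|=0.00928 <1
  x=-3.091: |R|=1.22956 >1
  x=-2.975: |R|=1.16856 >1
  x=-2.888: |R|=1.12197 >1
Interval (-2.6667, 0).

z∈(-2.6667,0).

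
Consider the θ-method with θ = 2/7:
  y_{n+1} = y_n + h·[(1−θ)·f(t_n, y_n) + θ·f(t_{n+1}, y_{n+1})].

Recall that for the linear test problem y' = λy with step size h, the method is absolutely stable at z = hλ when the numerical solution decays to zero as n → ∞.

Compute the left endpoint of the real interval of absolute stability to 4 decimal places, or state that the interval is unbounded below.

z* = -4.6667.

On y'=λy, z=hλ:
  y_{n+1} = y_n + z·[5/7·y_n + 2/7·y_{n+1}] ⇒ (1 − 2/7z)y_{n+1} = (1 + 5/7z)y_n
  ⇒ R(z) = (1 + 5/7z)/(1 − 2/7z).

Boundary: |R(x)|=1, x<0.
x=-0.73: |R|=0.3960
R=−1: 1+5/7x = −1+2/7x ⇒ -3/7x=2 ⇒ x=2/(-3/7)=-4.6667
Confirm numerically:
  x=-4.312: |R|=0.93190 <1
  x=-4.228: |R|=0.91486 <1
  x=-1.989: |R|=0.26826 <1
  x=-5.106: |R|=1.07657 >1
  x=-4.695: |R|=1.00519 >1
Interval (-4.6667, 0).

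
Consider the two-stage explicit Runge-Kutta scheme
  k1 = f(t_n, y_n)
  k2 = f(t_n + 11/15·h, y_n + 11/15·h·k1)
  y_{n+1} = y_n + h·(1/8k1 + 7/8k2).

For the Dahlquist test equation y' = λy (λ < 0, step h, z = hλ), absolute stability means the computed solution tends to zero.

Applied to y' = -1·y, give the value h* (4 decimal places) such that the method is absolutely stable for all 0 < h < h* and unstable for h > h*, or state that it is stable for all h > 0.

Test eqn y'=λy, z=hλ:
  k1=λy_n ⇒ h·k1=z·y_n;  k2=λ(1+11/15z)y_n ⇒ h·k2=z(1+11/15z)y_n
  y_{n+1}/y_n = 1 + 1/8z + 7/8z(1+11/15z) = 1 + z + 77/120z²
  so R(z) = 1 + z + 77/120z².

Solve |R(x)|<1 on ℝ⁻.
x=-1: |R|=0.6417
R=1: x+77/120x²=0 ⇒ x=−120/77=-1.5584; min R=1−1/(4·77/120)=0.6104>−1
Confirm numerically:
  x=-1.230: |R|=0.74078 <1
  x=-1.216: |R|=0.73280 <1
  x=-1.095: |R|=0.67437 <1
  x=-0.779: |R|=0.61039 <1
  x=-2.062: |R|=1.66627 >1
  x=-1.901: |R|=1.41786 >1
  x=-1.594: |R|=1.03637 >1
Interval (-1.5584, 0).

(-1.5584,0); λ=-1 ⇒ h* = (120/77)/1 = 1.5584.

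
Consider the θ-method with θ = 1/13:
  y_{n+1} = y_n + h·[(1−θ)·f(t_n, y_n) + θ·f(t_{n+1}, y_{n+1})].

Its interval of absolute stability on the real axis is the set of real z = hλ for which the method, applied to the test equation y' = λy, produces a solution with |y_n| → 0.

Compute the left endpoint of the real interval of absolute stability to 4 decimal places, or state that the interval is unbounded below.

z* = -2.3636.

On y'=λy, z=hλ:
  y_{n+1} = y_n + z·[12/13·y_n + 1/13·y_{n+1}] ⇒ (1 − 1/13z)y_{n+1} = (1 + 12/13z)y_n
  Hence R(z) = (1 + 12/13z)/(1 − 1/13z).

Need |R(x)|<1, x<0.
x=-0.64: |R|=0.3900
R=−1: 1+12/13x = −1+1/13x ⇒ -11/13x=2 ⇒ x=2/(-11/13)=-2.3636
Confirm numerically:
  x=-1.953: |R|=0.69792 <1
  x=-1.646: |R|=0.46101 <1
  x=-1.144: |R|=0.05147 <1
  x=-2.912: |R|=1.37908 >1
  x=-2.562: |R|=1.14021 >1
  x=-2.481: |R|=1.08339 >1
Stable set (-2.3636, 0).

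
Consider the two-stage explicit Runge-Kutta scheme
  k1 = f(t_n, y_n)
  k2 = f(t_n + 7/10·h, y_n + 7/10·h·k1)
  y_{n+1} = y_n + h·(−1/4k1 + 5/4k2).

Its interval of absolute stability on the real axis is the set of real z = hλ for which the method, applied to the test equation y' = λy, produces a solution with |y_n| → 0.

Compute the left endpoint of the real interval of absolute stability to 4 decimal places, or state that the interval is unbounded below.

Test eqn y'=λy, z=hλ:
  k1=λy_n ⇒ h·k1=z·y_n;  k2=λ(1+7/10z)y_n ⇒ h·k2=z(1+7/10z)y_n
  y_{n+1}/y_n = 1 − 1/4z + 5/4z(1+7/10z) = 1 + z + 7/8z²
  R(z) = 1 + z + 7/8z².

Solve |R(x)|<1 on ℝ⁻.
x=-1.74: |R|=1.9091
R=1: x+7/8x²=0 ⇒ x=−8/7=-1.1429; min R=1−1/(4·7/8)=0.7143>−1
Confirm numerically:
  x=-0.966: |R|=0.85051 <1
  x=-0.595: |R|=0.71477 <1
  x=-0.530: |R|=0.71579 <1
  x=-1.611: |R|=1.65991 >1
  x=-1.195: |R|=1.05452 >1
  x=-1.192: |R|=1.05126 >1
Interval (-1.1429, 0).

z* = -1.1429.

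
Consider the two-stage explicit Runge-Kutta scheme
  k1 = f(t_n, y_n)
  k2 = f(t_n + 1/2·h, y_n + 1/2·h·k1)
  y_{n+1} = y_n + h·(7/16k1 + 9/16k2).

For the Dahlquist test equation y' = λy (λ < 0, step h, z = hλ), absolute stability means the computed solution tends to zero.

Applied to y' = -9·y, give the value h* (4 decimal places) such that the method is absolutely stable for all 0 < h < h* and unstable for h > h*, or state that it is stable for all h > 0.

(-3.5556,0); λ=-9 ⇒ h* = (32/9)/9 = 0.3951.

Set f=λy, z=hλ:
  k1=λy_n ⇒ h·k1=z·y_n;  k2=λ(1+1/2z)y_n ⇒ h·k2=z(1+1/2z)y_n
  y_{n+1}/y_n = 1 + 7/16z + 9/16z(1+1/2z) = 1 + z + 9/32z²
  Hence R(z) = 1 + z + 9/32z².

Need |R(x)|<1, x<0.
x=-1.13: |R|=0.2291
R=1: x+9/32x²=0 ⇒ x=−32/9=-3.5556; min R=1−1/(4·9/32)=0.1111>−1
Confirm numerically:
  x=-2.829: |R|=0.42191 <1
  x=-2.237: |R|=0.17042 <1
  x=-1.467: |R|=0.13828 <1
  x=-3.725: |R|=1.17752 >1
  x=-3.638: |R|=1.08436 >1
So |R|<1 on (-3.5556, 0).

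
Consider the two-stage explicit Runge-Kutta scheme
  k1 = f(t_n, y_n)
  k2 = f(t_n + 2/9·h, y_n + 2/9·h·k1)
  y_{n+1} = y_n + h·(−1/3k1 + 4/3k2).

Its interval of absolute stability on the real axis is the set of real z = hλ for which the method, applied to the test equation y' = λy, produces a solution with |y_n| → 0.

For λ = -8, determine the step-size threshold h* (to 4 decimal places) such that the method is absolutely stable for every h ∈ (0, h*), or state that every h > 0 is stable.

With y'=λy (z=hλ):
  k1=λy_n ⇒ h·k1=z·y_n;  k2=λ(1+2/9z)y_n ⇒ h·k2=z(1+2/9z)y_n
  y_{n+1}/y_n = 1 − 1/3z + 4/3z(1+2/9z) = 1 + z + 8/27z²
  ⇒ R(z) = 1 + z + 8/27z².

Boundary: |R(x)|=1, x<0.
x=-1.54: |R|=0.1627
R=1: x+8/27x²=0 ⇒ x=−27/8=-3.3750; min R=1−1/(4·8/27)=0.1562>−1
Confirm numerically:
  x=-2.022: |R|=0.18940 <1
  x=-2.013: |R|=0.18764 <1
  x=-1.855: |R|=0.16456 <1
  x=-1.439: |R|=0.17455 <1
  x=-3.831: |R|=1.51761 >1
  x=-3.664: |R|=1.31375 >1
Interval (-3.3750, 0).

(-3.3750,0); λ=-8 ⇒ h* = (27/8)/8 = 0.4219.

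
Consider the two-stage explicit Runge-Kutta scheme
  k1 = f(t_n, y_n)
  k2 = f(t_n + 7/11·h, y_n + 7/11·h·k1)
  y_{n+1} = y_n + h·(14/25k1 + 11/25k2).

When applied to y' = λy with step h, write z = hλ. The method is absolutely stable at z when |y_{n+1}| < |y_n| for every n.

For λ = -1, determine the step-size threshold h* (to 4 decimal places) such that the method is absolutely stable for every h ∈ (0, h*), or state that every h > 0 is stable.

(-3.5714,0); λ=-1 ⇒ h* = (25/7)/1 = 3.5714.

Set f=λy, z=hλ:
  k1=λy_n ⇒ h·k1=z·y_n;  k2=λ(1+7/11z)y_n ⇒ h·k2=z(1+7/11z)y_n
  y_{n+1}/y_n = 1 + 14/25z + 11/25z(1+7/11z) = 1 + z + 7/25z²
  R(z) = 1 + z + 7/25z².

Solve |R(x)|<1 on ℝ⁻.
x=-0.99: |R|=0.2844
R=1: x+7/25x²=0 ⇒ x=−25/7=-3.5714; min R=1−1/(4·7/25)=0.1071>−1
Confirm numerically:
  x=-3.264: |R|=0.71903 <1
  x=-3.193: |R|=0.66167 <1
  x=-2.209: |R|=0.15731 <1
  x=-1.857: |R|=0.10857 <1
  x=-3.647: |R|=1.07717 >1
  x=-3.603: |R|=1.03185 >1
Interval (-3.5714, 0).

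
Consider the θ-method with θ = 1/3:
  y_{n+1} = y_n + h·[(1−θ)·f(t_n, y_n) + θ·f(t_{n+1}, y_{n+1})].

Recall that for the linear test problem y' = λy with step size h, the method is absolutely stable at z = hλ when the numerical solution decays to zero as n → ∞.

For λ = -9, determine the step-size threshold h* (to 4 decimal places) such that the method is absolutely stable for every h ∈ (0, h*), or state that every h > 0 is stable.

(-6.0000,0); λ=-9 ⇒ h* = (6)/9 = 0.6667.

On y'=λy, z=hλ:
  y_{n+1} = y_n + z·[2/3·y_n + 1/3·y_{n+1}] ⇒ (1 − 1/3z)y_{n+1} = (1 + 2/3z)y_n
  Hence R(z) = (1 + 2/3z)/(1 − 1/3z).

Find x<0 with |R(x)|<1.
x=-0.33: |R|=0.7027
R=−1: 1+2/3x = −1+1/3x ⇒ -1/3x=2 ⇒ x=2/(-1/3)=-6.0000
Confirm numerically:
  x=-5.498: |R|=0.94093 <1
  x=-4.889: |R|=0.85917 <1
  x=-4.162: |R|=0.74337 <1
  x=-3.113: |R|=0.52773 <1
  x=-6.230: |R|=1.02492 >1
  x=-6.208: |R|=1.02259 >1
Interval (-6.0000, 0).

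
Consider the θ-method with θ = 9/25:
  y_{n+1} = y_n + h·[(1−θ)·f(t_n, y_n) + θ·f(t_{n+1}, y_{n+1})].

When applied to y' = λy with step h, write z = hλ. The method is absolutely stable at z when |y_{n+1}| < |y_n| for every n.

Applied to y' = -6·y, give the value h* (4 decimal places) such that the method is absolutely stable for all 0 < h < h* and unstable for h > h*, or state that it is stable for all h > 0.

Set f=λy, z=hλ:
  y_{n+1} = y_n + z·[16/25·y_n + 9/25·y_{n+1}] ⇒ (1 − 9/25z)y_{n+1} = (1 + 16/25z)y_n
  Hence R(z) = (1 + 16/25z)/(1 − 9/25z).

Solve |R(x)|<1 on ℝ⁻.
x=-1.01: |R|=0.2593
R=−1: 1+16/25x = −1+9/25x ⇒ -7/25x=2 ⇒ x=2/(-7/25)=-7.1429
Confirm numerically:
  x=-6.703: |R|=0.96392 <1
  x=-4.883: |R|=0.77056 <1
  x=-4.457: |R|=0.71126 <1
  x=-3.337: |R|=0.51591 <1
  x=-7.736: |R|=1.04388 >1
  x=-7.538: |R|=1.02979 >1
  x=-7.262: |R|=1.00923 >1
Interval (-7.1429, 0).

(-7.1429,0); λ=-6 ⇒ h* = (50/7)/6 = 1.1905.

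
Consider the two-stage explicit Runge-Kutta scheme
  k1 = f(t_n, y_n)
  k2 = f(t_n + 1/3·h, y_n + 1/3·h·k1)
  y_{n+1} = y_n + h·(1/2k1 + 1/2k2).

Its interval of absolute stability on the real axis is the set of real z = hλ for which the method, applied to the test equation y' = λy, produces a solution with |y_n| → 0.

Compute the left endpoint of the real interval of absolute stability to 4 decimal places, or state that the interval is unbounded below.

z* = -6.0000.

On y'=λy, z=hλ:
  k1=λy_n ⇒ h·k1=z·y_n;  k2=λ(1+1/3z)y_n ⇒ h·k2=z(1+1/3z)y_n
  y_{n+1}/y_n = 1 + 1/2z + 1/2z(1+1/3z) = 1 + z + 1/6z²
  ⇒ R(z) = 1 + z + 1/6z².

Boundary: |R(x)|=1, x<0.
x=-1.3: |R|=0.0183
R=1: x+1/6x²=0 ⇒ x=−6=-6.0000; min R=1−1/(4·1/6)=-0.5000>−1
Confirm numerically:
  x=-5.893: |R|=0.89491 <1
  x=-5.347: |R|=0.41807 <1
  x=-4.893: |R|=0.09724 <1
  x=-2.412: |R|=0.44238 <1
  x=-6.309: |R|=1.32491 >1
  x=-6.045: |R|=1.04534 >1
Interval (-6.0000, 0).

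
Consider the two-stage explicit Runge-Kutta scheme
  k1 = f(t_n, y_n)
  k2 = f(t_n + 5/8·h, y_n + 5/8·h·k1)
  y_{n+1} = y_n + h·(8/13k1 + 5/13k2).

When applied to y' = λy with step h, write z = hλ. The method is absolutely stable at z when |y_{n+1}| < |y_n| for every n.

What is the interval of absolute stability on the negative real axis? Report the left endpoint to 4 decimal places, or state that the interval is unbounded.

Test eqn y'=λy, z=hλ:
  k1=λy_n ⇒ h·k1=z·y_n;  k2=λ(1+5/8z)y_n ⇒ h·k2=z(1+5/8z)y_n
  y_{n+1}/y_n = 1 + 8/13z + 5/13z(1+5/8z) = 1 + z + 25/104z²
  Hence R(z) = 1 + z + 25/104z².

Need |R(x)|<1, x<0.
x=-1.08: |R|=0.2004
R=1: x+25/104x²=0 ⇒ x=−104/25=-4.1600; min R=1−1/(4·25/104)=-0.0400>−1
Confirm numerically:
  x=-3.025: |R|=0.17467 <1
  x=-2.646: |R|=0.03701 <1
  x=-2.473: |R|=0.00287 <1
  x=-1.936: |R|=0.03502 <1
  x=-4.718: |R|=1.63285 >1
  x=-4.635: |R|=1.52924 >1
  x=-4.372: |R|=1.22280 >1
So |R|<1 on (-4.1600, 0).

z∈(-4.1600,0).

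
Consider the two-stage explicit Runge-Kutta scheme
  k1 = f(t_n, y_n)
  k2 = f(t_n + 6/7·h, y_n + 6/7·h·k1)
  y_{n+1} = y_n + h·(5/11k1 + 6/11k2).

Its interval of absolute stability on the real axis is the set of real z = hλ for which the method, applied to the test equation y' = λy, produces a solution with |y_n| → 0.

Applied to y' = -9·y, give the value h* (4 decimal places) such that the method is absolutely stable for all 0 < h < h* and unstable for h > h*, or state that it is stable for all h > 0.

Set f=λy, z=hλ:
  k1=λy_n ⇒ h·k1=z·y_n;  k2=λ(1+6/7z)y_n ⇒ h·k2=z(1+6/7z)y_n
  y_{n+1}/y_n = 1 + 5/11z + 6/11z(1+6/7z) = 1 + z + 36/77z²
  Hence R(z) = 1 + z + 36/77z².

Boundary: |R(x)|=1, x<0.
x=-0.86: |R|=0.4858
R=1: x+36/77x²=0 ⇒ x=−77/36=-2.1389; min R=1−1/(4·36/77)=0.4653>−1
Confirm numerically:
  x=-2.053: |R|=0.91756 <1
  x=-1.660: |R|=0.62833 <1
  x=-1.213: |R|=0.47491 <1
  x=-2.635: |R|=1.61118 >1
  x=-2.372: |R|=1.25852 >1
  x=-2.230: |R|=1.09499 >1
Interval (-2.1389, 0).

(-2.1389,0); λ=-9 ⇒ h* = (77/36)/9 = 0.2377.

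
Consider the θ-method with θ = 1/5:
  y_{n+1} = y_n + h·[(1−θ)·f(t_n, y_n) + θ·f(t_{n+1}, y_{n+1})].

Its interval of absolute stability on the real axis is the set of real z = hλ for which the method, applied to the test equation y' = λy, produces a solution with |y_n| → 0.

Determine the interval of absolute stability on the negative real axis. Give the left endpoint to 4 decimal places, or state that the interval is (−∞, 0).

With y'=λy (z=hλ):
  y_{n+1} = y_n + z·[4/5·y_n + 1/5·y_{n+1}] ⇒ (1 − 1/5z)y_{n+1} = (1 + 4/5z)y_n
  R(z) = (1 + 4/5z)/(1 − 1/5z).

Need |R(x)|<1, x<0.
x=-0.35: |R|=0.6729
R=−1: 1+4/5x = −1+1/5x ⇒ -3/5x=2 ⇒ x=2/(-3/5)=-3.3333
Confirm numerically:
  x=-2.725: |R|=0.76375 <1
  x=-2.207: |R|=0.53115 <1
  x=-1.473: |R|=0.13780 <1
  x=-3.447: |R|=1.04037 >1
  x=-3.425: |R|=1.03264 >1
So |R|<1 on (-3.3333, 0).

(-3.3333, 0).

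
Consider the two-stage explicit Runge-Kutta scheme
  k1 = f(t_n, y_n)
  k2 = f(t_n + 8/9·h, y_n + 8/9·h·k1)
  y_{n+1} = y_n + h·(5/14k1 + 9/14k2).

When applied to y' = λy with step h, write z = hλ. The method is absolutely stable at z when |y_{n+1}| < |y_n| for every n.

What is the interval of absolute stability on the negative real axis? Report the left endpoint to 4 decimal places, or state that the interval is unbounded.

With y'=λy (z=hλ):
  k1=λy_n ⇒ h·k1=z·y_n;  k2=λ(1+8/9z)y_n ⇒ h·k2=z(1+8/9z)y_n
  y_{n+1}/y_n = 1 + 5/14z + 9/14z(1+8/9z) = 1 + z + 4/7z²
  R(z) = 1 + z + 4/7z².

Boundary: |R(x)|=1, x<0.
x=-1.08: |R|=0.5865
R=1: x+4/7x²=0 ⇒ x=−7/4=-1.7500; min R=1−1/(4·4/7)=0.5625>−1
Confirm numerically:
  x=-1.677: |R|=0.93005 <1
  x=-0.971: |R|=0.56777 <1
  x=-0.734: |R|=0.57386 <1
  x=-2.299: |R|=1.72123 >1
  x=-2.086: |R|=1.40051 >1
Stable set (-1.7500, 0).

(-1.7500, 0).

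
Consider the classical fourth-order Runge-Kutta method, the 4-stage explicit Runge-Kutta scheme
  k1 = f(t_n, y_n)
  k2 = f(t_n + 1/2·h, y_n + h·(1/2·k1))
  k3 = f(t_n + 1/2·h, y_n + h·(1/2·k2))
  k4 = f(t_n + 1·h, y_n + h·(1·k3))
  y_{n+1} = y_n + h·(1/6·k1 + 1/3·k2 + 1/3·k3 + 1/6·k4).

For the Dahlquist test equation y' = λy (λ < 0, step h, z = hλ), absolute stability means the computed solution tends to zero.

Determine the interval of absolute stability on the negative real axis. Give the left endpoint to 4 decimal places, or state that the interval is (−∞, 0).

(-2.7853, 0).

Set f=λy, z=hλ:
  order 4, 4-stage ⇒ R(z)=1+z+z^2/2+z^3/6+z^4/24
  (e.g. R(-1.06)=0.35590, |R|=0.35590)

Solve |R(x)|<1 on ℝ⁻.
x=-1.06: |R|=0.3559
|R(-1.88)|=0.3003 |R(-1.03)|=0.3652 |R(-0.69)|=0.5027
Bisect:
  x_lo=-3.6276 |R|=3.2115  x_hi=-0.3055 |R|=0.7368
  mid=-1.96654 |R|=0.32273 →hi
  mid=-2.79708 |R|=1.01791 →lo
  mid=-2.38181 |R|=0.54365 →hi
  mid=-2.58944 |R|=0.74270 →hi
  mid=-2.69326 |R|=0.86988 →hi
  mid=-2.74517 |R|=0.94117 →hi
  mid=-2.77112 |R|=0.97884 →hi
  ...
  [-2.78532,-2.78511] ⇒ x*=-2.7853
Stable set (-2.7853, 0).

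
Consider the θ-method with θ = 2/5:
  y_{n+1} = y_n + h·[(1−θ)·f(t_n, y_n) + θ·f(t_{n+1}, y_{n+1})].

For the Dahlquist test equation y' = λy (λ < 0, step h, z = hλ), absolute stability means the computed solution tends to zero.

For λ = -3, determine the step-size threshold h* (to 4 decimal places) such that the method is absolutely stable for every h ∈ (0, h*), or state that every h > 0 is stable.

(-10.0000,0); λ=-3 ⇒ h* = (10)/3 = 3.3333.

On y'=λy, z=hλ:
  y_{n+1} = y_n + z·[3/5·y_n + 2/5·y_{n+1}] ⇒ (1 − 2/5z)y_{n+1} = (1 + 3/5z)y_n
  ⇒ R(z) = (1 + 3/5z)/(1 − 2/5z).

Find x<0 with |R(x)|<1.
x=-0.96: |R|=0.3064
R=−1: 1+3/5x = −1+2/5x ⇒ -1/5x=2 ⇒ x=2/(-1/5)=-10.0000
Confirm numerically:
  x=-8.306: |R|=0.92162 <1
  x=-6.123: |R|=0.77519 <1
  x=-5.938: |R|=0.75930 <1
  x=-4.519: |R|=0.60956 <1
  x=-10.348: |R|=1.01354 >1
  x=-10.265: |R|=1.01038 >1
  x=-10.096: |R|=1.00381 >1
So |R|<1 on (-10.0000, 0).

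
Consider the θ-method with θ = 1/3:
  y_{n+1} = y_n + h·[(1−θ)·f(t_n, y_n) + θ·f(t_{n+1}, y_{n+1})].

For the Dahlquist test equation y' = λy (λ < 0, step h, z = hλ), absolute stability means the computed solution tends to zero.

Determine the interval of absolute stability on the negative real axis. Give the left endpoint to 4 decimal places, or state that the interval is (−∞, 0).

On y'=λy, z=hλ:
  y_{n+1} = y_n + z·[2/3·y_n + 1/3·y_{n+1}] ⇒ (1 − 1/3z)y_{n+1} = (1 + 2/3z)y_n
  ⇒ R(z) = (1 + 2/3z)/(1 − 1/3z).

Need |R(x)|<1, x<0.
x=-0.58: |R|=0.5140
R=−1: 1+2/3x = −1+1/3x ⇒ -1/3x=2 ⇒ x=2/(-1/3)=-6.0000
Confirm numerically:
  x=-5.048: |R|=0.88171 <1
  x=-4.388: |R|=0.78181 <1
  x=-4.363: |R|=0.77767 <1
  x=-3.896: |R|=0.69490 <1
  x=-6.291: |R|=1.03132 >1
  x=-6.133: |R|=1.01456 >1
So |R|<1 on (-6.0000, 0).

z∈(-6.0000,0).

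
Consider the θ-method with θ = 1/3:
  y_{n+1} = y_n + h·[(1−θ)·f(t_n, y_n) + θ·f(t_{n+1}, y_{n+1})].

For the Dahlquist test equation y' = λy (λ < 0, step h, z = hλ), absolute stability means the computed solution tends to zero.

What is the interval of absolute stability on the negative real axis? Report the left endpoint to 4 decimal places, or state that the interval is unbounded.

z∈(-6.0000,0).

With y'=λy (z=hλ):
  y_{n+1} = y_n + z·[2/3·y_n + 1/3·y_{n+1}] ⇒ (1 − 1/3z)y_{n+1} = (1 + 2/3z)y_n
  so R(z) = (1 + 2/3z)/(1 − 1/3z).

Find x<0 with |R(x)|<1.
x=-1.66: |R|=0.0687
R=−1: 1+2/3x = −1+1/3x ⇒ -1/3x=2 ⇒ x=2/(-1/3)=-6.0000
Confirm numerically:
  x=-4.669: |R|=0.82644 <1
  x=-2.790: |R|=0.44560 <1
  x=-2.744: |R|=0.43315 <1
  x=-2.551: |R|=0.37867 <1
  x=-6.572: |R|=1.05976 >1
  x=-6.277: |R|=1.02986 >1
  x=-6.270: |R|=1.02913 >1
So |R|<1 on (-6.0000, 0).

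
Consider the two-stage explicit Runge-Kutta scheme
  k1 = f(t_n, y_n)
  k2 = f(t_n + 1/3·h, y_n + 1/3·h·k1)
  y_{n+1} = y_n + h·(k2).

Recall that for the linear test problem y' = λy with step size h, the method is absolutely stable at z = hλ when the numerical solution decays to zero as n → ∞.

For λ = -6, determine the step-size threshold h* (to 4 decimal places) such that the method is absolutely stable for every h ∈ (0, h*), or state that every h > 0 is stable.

With y'=λy (z=hλ):
  k1=λy_n ⇒ h·k1=z·y_n;  k2=λ(1+1/3z)y_n ⇒ h·k2=z(1+1/3z)y_n
  y_{n+1}/y_n = 1 + z(1+1/3z) = 1 + z + 1/3z²
  ⇒ R(z) = 1 + z + 1/3z².

Solve |R(x)|<1 on ℝ⁻.
x=-1.24: |R|=0.2725
R=1: x+1/3x²=0 ⇒ x=−3=-3.0000; min R=1−1/(4·1/3)=0.2500>−1
Confirm numerically:
  x=-2.553: |R|=0.61960 <1
  x=-2.425: |R|=0.53521 <1
  x=-2.180: |R|=0.40413 <1
  x=-1.467: |R|=0.25036 <1
  x=-3.372: |R|=1.41813 >1
  x=-3.225: |R|=1.24187 >1
  x=-3.136: |R|=1.14217 >1
Interval (-3.0000, 0).

(-3.0000,0); λ=-6 ⇒ h* = (3)/6 = 0.5000.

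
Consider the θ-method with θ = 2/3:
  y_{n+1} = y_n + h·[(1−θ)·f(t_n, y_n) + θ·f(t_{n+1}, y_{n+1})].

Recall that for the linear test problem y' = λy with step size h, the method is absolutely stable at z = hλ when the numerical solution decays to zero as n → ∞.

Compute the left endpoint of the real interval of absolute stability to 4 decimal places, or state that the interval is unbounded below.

(−∞, 0) — no finite endpoint.

With y'=λy (z=hλ):
  y_{n+1} = y_n + z·[1/3·y_n + 2/3·y_{n+1}] ⇒ (1 − 2/3z)y_{n+1} = (1 + 1/3z)y_n
  so R(z) = (1 + 1/3z)/(1 − 2/3z).

Boundary: |R(x)|=1, x<0.
x=-0.75: |R|=0.5000
x=-2: |R|=0.1429
x=-10: |R|=0.3043
x=-100: |R|=0.4778
θ=2/3≥1/2 ⇒ |1+1/3x|<|1−2/3x| ∀x<0 ⇒ stable on all of ℝ⁻.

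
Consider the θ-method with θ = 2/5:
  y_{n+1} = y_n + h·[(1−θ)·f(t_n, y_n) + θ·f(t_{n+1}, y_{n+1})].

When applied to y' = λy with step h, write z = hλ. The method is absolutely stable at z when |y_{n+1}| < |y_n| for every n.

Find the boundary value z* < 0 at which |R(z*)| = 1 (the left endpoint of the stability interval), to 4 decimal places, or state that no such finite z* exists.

z* = -10.0000.

On y'=λy, z=hλ:
  y_{n+1} = y_n + z·[3/5·y_n + 2/5·y_{n+1}] ⇒ (1 − 2/5z)y_{n+1} = (1 + 3/5z)y_n
  so R(z) = (1 + 3/5z)/(1 − 2/5z).

Find x<0 with |R(x)|<1.
x=-0.34: |R|=0.7007
R=−1: 1+3/5x = −1+2/5x ⇒ -1/5x=2 ⇒ x=2/(-1/5)=-10.0000
Confirm numerically:
  x=-8.445: |R|=0.92896 <1
  x=-4.800: |R|=0.64384 <1
  x=-4.571: |R|=0.61611 <1
  x=-10.511: |R|=1.01964 >1
  x=-10.291: |R|=1.01138 >1
Stable set (-10.0000, 0).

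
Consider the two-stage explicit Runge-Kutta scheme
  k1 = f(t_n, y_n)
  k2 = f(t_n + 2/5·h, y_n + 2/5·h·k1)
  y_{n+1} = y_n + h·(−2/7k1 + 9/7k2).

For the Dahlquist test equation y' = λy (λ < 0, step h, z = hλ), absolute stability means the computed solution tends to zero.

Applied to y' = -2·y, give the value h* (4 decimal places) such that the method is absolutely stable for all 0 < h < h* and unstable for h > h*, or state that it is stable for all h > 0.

With y'=λy (z=hλ):
  k1=λy_n ⇒ h·k1=z·y_n;  k2=λ(1+2/5z)y_n ⇒ h·k2=z(1+2/5z)y_n
  y_{n+1}/y_n = 1 − 2/7z + 9/7z(1+2/5z) = 1 + z + 18/35z²
  Hence R(z) = 1 + z + 18/35z².

Find x<0 with |R(x)|<1.
x=-0.39: |R|=0.6882
R=1: x+18/35x²=0 ⇒ x=−35/18=-1.9444; min R=1−1/(4·18/35)=0.5139>−1
Confirm numerically:
  x=-1.644: |R|=0.74598 <1
  x=-1.175: |R|=0.53504 <1
  x=-1.141: |R|=0.52854 <1
  x=-0.855: |R|=0.52096 <1
  x=-2.244: |R|=1.34570 >1
  x=-2.161: |R|=1.24067 >1
  x=-2.025: |R|=1.08389 >1
So |R|<1 on (-1.9444, 0).

(-1.9444,0); λ=-2 ⇒ h* = (35/18)/2 = 0.9722.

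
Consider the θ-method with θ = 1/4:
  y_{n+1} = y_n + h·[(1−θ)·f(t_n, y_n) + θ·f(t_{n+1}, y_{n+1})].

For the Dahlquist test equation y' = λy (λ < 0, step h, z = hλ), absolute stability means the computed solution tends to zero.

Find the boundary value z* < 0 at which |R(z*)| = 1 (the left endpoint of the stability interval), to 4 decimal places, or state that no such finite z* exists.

Set f=λy, z=hλ:
  y_{n+1} = y_n + z·[3/4·y_n + 1/4·y_{n+1}] ⇒ (1 − 1/4z)y_{n+1} = (1 + 3/4z)y_n
  R(z) = (1 + 3/4z)/(1 − 1/4z).

Need |R(x)|<1, x<0.
x=-0.92: |R|=0.2520
R=−1: 1+3/4x = −1+1/4x ⇒ -1/2x=2 ⇒ x=2/(-1/2)=-4.0000
Confirm numerically:
  x=-3.977: |R|=0.99423 <1
  x=-3.974: |R|=0.99348 <1
  x=-2.528: |R|=0.54902 <1
  x=-1.901: |R|=0.28860 <1
  x=-4.472: |R|=1.11143 >1
  x=-4.368: |R|=1.08795 >1
Interval (-4.0000, 0).

left endpoint -4.0000.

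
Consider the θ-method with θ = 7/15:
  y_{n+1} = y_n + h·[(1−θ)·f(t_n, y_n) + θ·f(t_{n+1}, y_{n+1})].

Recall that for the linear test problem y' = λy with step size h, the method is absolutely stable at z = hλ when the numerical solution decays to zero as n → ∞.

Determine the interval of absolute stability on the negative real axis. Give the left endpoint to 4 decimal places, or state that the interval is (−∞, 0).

z∈(-30.0000,0).

With y'=λy (z=hλ):
  y_{n+1} = y_n + z·[8/15·y_n + 7/15·y_{n+1}] ⇒ (1 − 7/15z)y_{n+1} = (1 + 8/15z)y_n
  so R(z) = (1 + 8/15z)/(1 − 7/15z).

Solve |R(x)|<1 on ℝ⁻.
x=-1: |R|=0.3182
R=−1: 1+8/15x = −1+7/15x ⇒ -1/15x=2 ⇒ x=2/(-1/15)=-30.0000
Confirm numerically:
  x=-28.588: |R|=0.99344 <1
  x=-18.855: |R|=0.92418 <1
  x=-13.730: |R|=0.85357 <1
  x=-12.427: |R|=0.82770 <1
  x=-30.454: |R|=1.00199 >1
  x=-30.287: |R|=1.00126 >1
  x=-30.087: |R|=1.00039 >1
So |R|<1 on (-30.0000, 0).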